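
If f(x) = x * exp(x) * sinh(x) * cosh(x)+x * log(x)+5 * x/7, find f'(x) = x*exp(x)*sinh(2*x)/2 + x*exp(x)*cosh(2*x) + exp(x)*sinh(2*x)/2 + log(x) + 12/7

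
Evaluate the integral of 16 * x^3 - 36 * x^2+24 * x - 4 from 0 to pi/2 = 2*pi*(-1 + pi/2)^3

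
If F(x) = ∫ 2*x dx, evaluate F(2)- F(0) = 4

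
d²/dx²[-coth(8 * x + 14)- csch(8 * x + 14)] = -(64*sinh(8*x + 14)^3*coth(8*x + 14)^2*csch(8*x + 14) + 128*cosh(8*x + 14) + 64)/sinh(8*x + 14)^3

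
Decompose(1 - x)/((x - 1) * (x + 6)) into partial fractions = -1/(x + 6)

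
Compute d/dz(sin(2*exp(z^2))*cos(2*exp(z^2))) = -4*z*exp(z^2)*sin(2*exp(z^2))^2 + 4*z*exp(z^2)*cos(2*exp(z^2))^2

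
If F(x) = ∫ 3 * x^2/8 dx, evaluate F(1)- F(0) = 1/8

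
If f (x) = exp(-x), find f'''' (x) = exp(-x)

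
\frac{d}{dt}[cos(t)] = -sin(t)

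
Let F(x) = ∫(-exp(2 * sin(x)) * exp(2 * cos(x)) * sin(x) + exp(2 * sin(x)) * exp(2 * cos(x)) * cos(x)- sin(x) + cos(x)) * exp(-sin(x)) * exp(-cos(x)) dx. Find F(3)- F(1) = -exp(cos(1) + sin(1)) - exp(-sin(3) - cos(3)) + exp(-sin(1) - cos(1)) + exp(cos(3) + sin(3))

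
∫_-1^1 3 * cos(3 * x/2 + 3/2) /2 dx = sin(3)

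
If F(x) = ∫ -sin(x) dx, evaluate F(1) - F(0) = -1 + cos(1)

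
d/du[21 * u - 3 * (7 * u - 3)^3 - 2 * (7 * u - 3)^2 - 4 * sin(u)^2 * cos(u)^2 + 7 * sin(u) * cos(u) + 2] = -3087*u^2 + 2450*u - 2*sin(4*u) + 7*cos(2*u) - 462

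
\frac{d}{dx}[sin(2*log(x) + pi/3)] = 2*cos(2*log(x) + pi/3)/x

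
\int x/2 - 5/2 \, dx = x^2/4 - 5*x/2 + C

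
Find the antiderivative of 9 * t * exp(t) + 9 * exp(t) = 9*t*exp(t) + C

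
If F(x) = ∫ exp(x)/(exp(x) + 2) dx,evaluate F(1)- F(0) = -log(3) + log(2 + E)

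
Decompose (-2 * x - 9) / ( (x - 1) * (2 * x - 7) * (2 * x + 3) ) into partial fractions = -6/(25*(2*x + 3)) - 16/(25*(2*x - 7)) + 11/(25*(x - 1))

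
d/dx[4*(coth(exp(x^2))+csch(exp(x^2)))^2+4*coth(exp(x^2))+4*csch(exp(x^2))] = -8*x*(2*sinh(exp(x^2)) + cosh(exp(x^2)) + 1 + 4/tanh(exp(x^2)) + 4/sinh(exp(x^2)))*exp(x^2)/sinh(exp(x^2))^2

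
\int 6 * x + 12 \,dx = 3*x^2 + 12*x + C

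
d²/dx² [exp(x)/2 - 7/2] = exp(x)/2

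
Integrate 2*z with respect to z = z^2 + C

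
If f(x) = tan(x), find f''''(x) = 24*tan(x)^5 + 40*tan(x)^3 + 16*tan(x)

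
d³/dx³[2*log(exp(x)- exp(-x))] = (16*exp(4*x) + 16*exp(2*x))/(exp(6*x) - 3*exp(4*x) + 3*exp(2*x) - 1)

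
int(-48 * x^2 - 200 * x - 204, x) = -16*x^3 - 100*x^2 - 204*x + C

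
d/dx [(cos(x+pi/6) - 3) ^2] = 6*sin(x + pi/6) - sin(2*x + pi/3)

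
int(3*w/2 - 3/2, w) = 3*w^2/4 - 3*w/2 + C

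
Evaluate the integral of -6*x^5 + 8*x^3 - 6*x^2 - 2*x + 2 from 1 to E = -(-E + exp(3))^2 - 2*exp(3) + 2*E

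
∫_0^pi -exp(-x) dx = -1 + exp(-pi)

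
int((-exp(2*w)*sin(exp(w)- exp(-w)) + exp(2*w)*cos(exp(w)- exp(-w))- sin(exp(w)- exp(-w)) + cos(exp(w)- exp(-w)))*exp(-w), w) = sqrt(2)*sin(2*sinh(w) + pi/4) + C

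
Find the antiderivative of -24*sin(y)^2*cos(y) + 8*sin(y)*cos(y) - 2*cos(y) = 2*(-4*sin(y)^2 + 2*sin(y) - 1)*sin(y) + C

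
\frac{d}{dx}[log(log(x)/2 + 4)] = 1/(x*log(x) + 8*x)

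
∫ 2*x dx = x^2 + C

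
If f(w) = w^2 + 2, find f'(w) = 2*w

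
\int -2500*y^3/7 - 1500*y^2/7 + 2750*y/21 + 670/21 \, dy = -625*y^4/7 - 500*y^3/7 + 1375*y^2/21 + 670*y/21 + C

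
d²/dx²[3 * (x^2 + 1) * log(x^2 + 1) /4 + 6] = (3*x^2*log(x^2 + 1) + 9*x^2 + 3*log(x^2 + 1) + 3)/(2*x^2 + 2)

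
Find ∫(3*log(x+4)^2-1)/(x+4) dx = log(x + 4)^3 - log(x + 4) + C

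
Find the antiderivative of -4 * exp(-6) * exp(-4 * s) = exp(-4*s - 6) + C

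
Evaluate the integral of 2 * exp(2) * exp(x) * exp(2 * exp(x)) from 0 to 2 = -exp(4) + exp(2 + 2*exp(2))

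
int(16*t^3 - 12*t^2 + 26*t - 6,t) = 4*t^4 - 4*t^3 + 13*t^2 - 6*t + C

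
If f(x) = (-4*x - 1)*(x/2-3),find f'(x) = 23/2 - 4*x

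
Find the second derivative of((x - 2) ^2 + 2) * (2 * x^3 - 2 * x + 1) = 40*x^3 - 96*x^2 + 60*x + 18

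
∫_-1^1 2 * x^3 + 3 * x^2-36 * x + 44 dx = 90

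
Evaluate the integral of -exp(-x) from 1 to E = -exp(-1) + exp(-E)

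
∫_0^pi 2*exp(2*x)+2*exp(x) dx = -4 + (1 + exp(pi))^2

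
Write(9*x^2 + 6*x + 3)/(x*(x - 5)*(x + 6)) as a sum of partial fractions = 97/(22*(x + 6)) + 258/(55*(x - 5)) - 1/(10*x)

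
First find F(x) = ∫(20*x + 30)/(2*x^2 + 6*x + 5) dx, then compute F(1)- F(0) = -5*log(10) + 5*log(26)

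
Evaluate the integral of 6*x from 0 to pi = 3*pi^2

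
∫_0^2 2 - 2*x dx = 0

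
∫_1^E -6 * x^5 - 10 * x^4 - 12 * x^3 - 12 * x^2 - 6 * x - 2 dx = -(E + exp(2) + exp(3))^2 - 2*exp(3) - 2*exp(2) - 2*E + 15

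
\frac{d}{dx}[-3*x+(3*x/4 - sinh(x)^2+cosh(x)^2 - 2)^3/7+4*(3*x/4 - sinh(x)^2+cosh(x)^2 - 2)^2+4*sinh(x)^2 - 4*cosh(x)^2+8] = 81*x^2/448 + 225*x/56 - 243/28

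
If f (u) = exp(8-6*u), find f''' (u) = -216*exp(8 - 6*u)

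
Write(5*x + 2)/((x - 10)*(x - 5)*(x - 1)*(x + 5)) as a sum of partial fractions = 23/(900*(x + 5)) + 7/(216*(x - 1)) - 27/(200*(x - 5)) + 52/(675*(x - 10))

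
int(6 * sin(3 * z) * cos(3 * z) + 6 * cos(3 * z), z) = (sin(3*z) + 1)^2 + C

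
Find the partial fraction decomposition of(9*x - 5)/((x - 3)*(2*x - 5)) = -35/(2*x - 5) + 22/(x - 3)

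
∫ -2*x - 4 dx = -x^2 - 4*x + C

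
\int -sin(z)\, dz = cos(z) + C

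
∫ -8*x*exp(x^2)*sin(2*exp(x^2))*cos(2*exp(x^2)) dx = cos(2*exp(x^2))^2 + C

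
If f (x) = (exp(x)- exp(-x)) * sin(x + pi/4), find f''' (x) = -2*sqrt(2)*(exp(2*x)*sin(x) + cos(x))*exp(-x)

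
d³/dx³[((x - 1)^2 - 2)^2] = 24*x - 24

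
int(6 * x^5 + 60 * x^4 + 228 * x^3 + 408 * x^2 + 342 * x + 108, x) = x^6 + 12*x^5 + 57*x^4 + 136*x^3 + 171*x^2 + 108*x + C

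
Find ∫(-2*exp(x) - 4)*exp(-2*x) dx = 2*(exp(x) + 1)*exp(-2*x) + C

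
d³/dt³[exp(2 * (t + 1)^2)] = 64*t^3*exp(2*t^2 + 4*t + 2) + 192*t^2*exp(2*t^2 + 4*t + 2) + 240*t*exp(2*t^2 + 4*t + 2) + 112*exp(2*t^2 + 4*t + 2)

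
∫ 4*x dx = 2*x^2 + C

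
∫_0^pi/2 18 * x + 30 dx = -25 + (3*pi/2 + 5)^2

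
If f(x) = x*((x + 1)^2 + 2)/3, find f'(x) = x^2 + 4*x/3 + 1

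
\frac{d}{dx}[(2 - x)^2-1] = 2*x - 4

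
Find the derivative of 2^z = 2^z*log(2)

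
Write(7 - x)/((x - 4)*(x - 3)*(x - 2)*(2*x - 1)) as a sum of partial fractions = -52/(105*(2*x - 1)) + 5/(6*(x - 2)) - 4/(5*(x - 3)) + 3/(14*(x - 4))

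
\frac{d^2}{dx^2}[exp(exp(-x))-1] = (exp(x + exp(-x)) + exp(exp(-x)))*exp(-2*x)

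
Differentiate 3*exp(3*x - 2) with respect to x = 9*exp(3*x - 2)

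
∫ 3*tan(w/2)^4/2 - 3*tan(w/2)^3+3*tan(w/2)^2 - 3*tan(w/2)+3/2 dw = (tan(w/2) - 1)^3 + C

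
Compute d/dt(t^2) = 2*t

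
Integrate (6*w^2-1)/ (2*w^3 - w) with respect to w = log(2*w^3 - w) + C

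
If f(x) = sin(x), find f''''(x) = sin(x)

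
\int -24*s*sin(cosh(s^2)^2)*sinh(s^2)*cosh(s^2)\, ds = 6*cos(cosh(s^2)^2) + C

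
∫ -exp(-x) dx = exp(-x) + C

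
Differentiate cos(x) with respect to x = -sin(x)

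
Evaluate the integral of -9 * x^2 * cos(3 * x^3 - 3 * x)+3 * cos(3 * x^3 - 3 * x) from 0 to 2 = -sin(18)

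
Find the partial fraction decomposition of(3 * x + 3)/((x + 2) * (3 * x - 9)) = 1/(5*(x + 2)) + 4/(5*(x - 3))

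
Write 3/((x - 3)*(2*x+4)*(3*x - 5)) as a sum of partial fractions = -27/(88*(3*x - 5)) + 3/(110*(x + 2)) + 3/(40*(x - 3))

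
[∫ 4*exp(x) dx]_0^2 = -4 + 4*exp(2)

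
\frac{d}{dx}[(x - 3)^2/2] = x - 3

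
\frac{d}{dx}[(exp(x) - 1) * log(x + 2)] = (x*exp(x)*log(x + 2) + 2*exp(x)*log(x + 2) + exp(x) - 1)/(x + 2)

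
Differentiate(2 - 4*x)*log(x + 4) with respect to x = (-4*x*log(x + 4) - 4*x - 16*log(x + 4) + 2)/(x + 4)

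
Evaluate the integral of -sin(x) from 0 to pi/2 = -1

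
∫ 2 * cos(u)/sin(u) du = 2*log(2*sin(u)) + C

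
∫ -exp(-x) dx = exp(-x) + C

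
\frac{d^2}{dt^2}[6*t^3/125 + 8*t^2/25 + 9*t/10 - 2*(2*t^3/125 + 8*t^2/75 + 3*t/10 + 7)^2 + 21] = -48*t^4/3125 - 256*t^3/1875 - 944*t^2/1875 - 396*t/125 - 427/75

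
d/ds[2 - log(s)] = -1/s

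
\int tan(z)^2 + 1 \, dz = tan(z) + C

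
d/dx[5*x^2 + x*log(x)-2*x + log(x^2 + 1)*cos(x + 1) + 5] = (10*x^3 + x^2*log(x) - x^2*log(x^2 + 1)*sin(x + 1) - x^2 + 2*x*cos(x + 1) + 10*x + log(x) - log(x^2 + 1)*sin(x + 1) - 1)/(x^2 + 1)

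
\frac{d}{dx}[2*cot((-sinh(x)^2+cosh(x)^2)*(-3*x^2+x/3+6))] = 2*(6*x - 1/3)/sin(3*x^2*sinh(x)^2 - 3*x^2*cosh(x)^2 - x*sinh(x)^2/3 + x*cosh(x)^2/3 - 6*sinh(x)^2 + 6*cosh(x)^2)^2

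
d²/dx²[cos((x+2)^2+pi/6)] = -4*x^2*cos(x^2 + 4*x + pi/6 + 4) - 16*x*cos(x^2 + 4*x + pi/6 + 4) - 2*sin(x^2 + 4*x + pi/6 + 4) - 16*cos(x^2 + 4*x + pi/6 + 4)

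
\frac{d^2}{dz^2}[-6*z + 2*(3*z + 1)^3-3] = 324*z + 108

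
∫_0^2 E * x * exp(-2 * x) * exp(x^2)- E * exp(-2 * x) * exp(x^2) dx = 0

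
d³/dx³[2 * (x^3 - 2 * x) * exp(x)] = 2*x^3*exp(x) + 18*x^2*exp(x) + 32*x*exp(x)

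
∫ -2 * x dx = -x^2 + C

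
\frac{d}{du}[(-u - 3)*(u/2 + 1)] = -u - 5/2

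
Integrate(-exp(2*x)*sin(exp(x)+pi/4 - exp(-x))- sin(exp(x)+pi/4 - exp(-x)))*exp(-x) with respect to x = cos(2*sinh(x) + pi/4) + C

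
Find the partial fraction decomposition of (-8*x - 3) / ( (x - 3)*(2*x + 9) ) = -22/(5*(2*x + 9)) - 9/(5*(x - 3))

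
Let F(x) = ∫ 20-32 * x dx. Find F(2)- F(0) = -24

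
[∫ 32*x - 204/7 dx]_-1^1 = -408/7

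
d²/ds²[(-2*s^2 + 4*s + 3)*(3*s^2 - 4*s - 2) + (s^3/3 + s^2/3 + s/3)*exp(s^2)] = 4*s^5*exp(s^2)/3 + 4*s^4*exp(s^2)/3 + 6*s^3*exp(s^2) + 10*s^2*exp(s^2)/3 - 72*s^2 + 4*s*exp(s^2) + 120*s + 2*exp(s^2)/3 - 6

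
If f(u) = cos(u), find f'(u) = -sin(u)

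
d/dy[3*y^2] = 6*y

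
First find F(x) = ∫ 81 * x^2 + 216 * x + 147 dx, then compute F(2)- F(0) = 942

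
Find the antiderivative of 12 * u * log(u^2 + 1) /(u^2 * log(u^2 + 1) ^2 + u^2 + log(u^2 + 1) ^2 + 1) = 3*log(log(u^2 + 1)^2 + 1) + C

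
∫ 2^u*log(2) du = 2^u + C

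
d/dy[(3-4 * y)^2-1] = 32*y - 24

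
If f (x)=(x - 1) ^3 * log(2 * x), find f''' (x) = (6*x^3*log(x) + 6*x^3*log(2) + 11*x^3 - 6*x^2 - 3*x - 2)/x^3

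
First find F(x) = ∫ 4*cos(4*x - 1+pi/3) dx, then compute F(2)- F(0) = -cos(pi/6 + 1) + sin(pi/3 + 7)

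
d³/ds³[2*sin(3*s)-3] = -54*cos(3*s)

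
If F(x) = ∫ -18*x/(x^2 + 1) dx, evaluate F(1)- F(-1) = 0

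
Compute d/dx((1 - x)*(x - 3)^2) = -3*x^2 + 14*x - 15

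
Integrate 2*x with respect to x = x^2 + C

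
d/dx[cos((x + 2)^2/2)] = -(x + 2)*sin(x^2/2 + 2*x + 2)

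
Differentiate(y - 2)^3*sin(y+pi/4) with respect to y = (y - 2)^2*(y*cos(y + pi/4) + 5*sqrt(2)*sin(y)/2 + sqrt(2)*cos(y)/2)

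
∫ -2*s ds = -s^2 + C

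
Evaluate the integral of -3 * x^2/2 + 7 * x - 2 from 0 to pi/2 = (-3 + pi/4)*(-pi^2/4 + pi/2 + 2) + 6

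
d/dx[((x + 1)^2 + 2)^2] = 4*x^3 + 12*x^2 + 20*x + 12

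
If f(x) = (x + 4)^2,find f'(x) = 2*x + 8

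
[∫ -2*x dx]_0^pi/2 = -pi^2/4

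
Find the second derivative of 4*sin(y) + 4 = -4*sin(y)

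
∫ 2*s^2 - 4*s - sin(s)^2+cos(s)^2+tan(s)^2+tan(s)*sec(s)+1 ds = 2*s^3/3 - 2*s^2 + sin(2*s)/2 + tan(s) + sec(s) + C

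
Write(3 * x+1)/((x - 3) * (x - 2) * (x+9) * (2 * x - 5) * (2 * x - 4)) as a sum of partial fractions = -68/(23*(2*x - 5)) - 13/(33396*(x + 9)) + 257/(242*(x - 2)) + 7/(22*(x - 2)^2) + 5/(12*(x - 3))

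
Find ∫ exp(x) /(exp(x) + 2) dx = log(2*exp(x) + 4) + C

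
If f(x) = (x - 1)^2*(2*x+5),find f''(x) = 12*x + 2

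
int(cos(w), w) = sin(w) + C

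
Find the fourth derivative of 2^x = 2^x*log(2)^4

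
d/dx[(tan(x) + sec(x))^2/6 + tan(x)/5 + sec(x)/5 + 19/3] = (5*sin(x)^2/cos(x) + 3*sin(x) + 10*sin(x)/cos(x) + 3 + 5/cos(x))/(15*cos(x)^2)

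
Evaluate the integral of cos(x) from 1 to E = -sin(1) + sin(E)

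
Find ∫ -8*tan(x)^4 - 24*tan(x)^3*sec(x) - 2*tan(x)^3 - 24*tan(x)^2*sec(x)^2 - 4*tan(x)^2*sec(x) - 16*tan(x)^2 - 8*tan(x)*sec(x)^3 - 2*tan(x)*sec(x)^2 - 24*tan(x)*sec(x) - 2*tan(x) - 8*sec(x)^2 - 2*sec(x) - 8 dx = (sin(x) + 1)^2*(16*tan(x)/3 - 1 - 32/(3*cos(x)))/cos(x)^2 + C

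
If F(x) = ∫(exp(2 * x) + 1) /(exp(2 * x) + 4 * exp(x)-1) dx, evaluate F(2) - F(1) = -log(-exp(-1) + E + 4) + log(-exp(-2) + 4 + exp(2))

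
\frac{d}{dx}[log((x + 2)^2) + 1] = 2/(x + 2)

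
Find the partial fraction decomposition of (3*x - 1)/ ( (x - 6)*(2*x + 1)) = 5/(13*(2*x + 1)) + 17/(13*(x - 6))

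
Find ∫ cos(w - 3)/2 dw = sin(w - 3)/2 + C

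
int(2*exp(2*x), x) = exp(2*x) + C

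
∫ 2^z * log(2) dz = 2^z + C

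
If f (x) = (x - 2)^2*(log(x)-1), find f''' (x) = (2*x^2 + 4*x + 8)/x^3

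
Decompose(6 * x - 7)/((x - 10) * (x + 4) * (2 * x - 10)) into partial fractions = -31/(252*(x + 4)) - 23/(90*(x - 5)) + 53/(140*(x - 10))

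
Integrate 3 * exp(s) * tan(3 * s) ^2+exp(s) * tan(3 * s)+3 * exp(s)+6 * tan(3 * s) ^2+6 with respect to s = (exp(s) + 2)*tan(3*s) + C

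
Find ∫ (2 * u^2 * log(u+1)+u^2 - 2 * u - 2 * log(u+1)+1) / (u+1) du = (u - 1)^2*log(u + 1) + C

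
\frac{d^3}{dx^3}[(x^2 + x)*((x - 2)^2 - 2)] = 24*x - 18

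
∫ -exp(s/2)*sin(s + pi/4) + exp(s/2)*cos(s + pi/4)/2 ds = exp(s/2)*cos(s + pi/4) + C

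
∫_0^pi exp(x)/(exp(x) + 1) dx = -log(2) + log(1 + exp(pi))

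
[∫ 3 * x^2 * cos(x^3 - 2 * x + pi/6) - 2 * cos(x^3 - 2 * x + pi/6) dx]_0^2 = sin(pi/6 + 4) - 1/2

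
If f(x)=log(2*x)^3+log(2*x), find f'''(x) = (6*log(x)^2 - 18*log(x) + 12*log(2)*log(x) - 18*log(2) + 6*log(2)^2 + 8)/x^3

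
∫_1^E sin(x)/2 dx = cos(1)/2 - cos(E)/2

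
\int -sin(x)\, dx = cos(x) + C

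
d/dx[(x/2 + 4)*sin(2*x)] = x*cos(2*x) + sin(2*x)/2 + 8*cos(2*x)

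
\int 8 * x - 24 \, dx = 4*x^2 - 24*x + C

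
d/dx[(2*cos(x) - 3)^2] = 12*sin(x) - 4*sin(2*x)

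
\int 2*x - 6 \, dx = x^2 - 6*x + C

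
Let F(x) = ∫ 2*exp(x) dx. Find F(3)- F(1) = -2*E + 2*exp(3)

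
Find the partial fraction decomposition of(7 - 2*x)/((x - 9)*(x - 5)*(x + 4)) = 5/(39*(x + 4)) + 1/(12*(x - 5)) - 11/(52*(x - 9))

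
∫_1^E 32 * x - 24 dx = -1 + (-3 + 4*E)^2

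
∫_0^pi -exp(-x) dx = -1 + exp(-pi)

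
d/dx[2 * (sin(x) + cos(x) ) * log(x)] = 2*sqrt(2)*(x*log(x)*cos(x + pi/4) + sin(x + pi/4))/x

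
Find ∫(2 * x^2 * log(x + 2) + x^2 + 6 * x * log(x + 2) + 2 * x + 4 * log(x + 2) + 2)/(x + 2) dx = ((x + 1)^2 + 1)*log(x + 2) + C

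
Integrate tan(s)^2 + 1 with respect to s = tan(s) + C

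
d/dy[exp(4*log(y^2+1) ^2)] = 16*y*exp(4*log(y^2 + 1)^2)*log(y^2 + 1)/(y^2 + 1)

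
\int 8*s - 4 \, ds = 4*s^2 - 4*s + C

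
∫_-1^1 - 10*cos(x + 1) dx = -10*sin(2)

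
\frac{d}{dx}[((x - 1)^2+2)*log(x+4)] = (2*x^2*log(x + 4) + x^2 + 6*x*log(x + 4) - 2*x - 8*log(x + 4) + 3)/(x + 4)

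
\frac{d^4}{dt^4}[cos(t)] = cos(t)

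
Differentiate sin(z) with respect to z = cos(z)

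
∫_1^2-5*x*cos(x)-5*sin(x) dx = -10*sin(2) + 5*sin(1)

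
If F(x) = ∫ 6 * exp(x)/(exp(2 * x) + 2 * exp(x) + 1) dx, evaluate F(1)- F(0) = -3 - atan(8) - atan(1/8) + atan(1/5) + atan(5) + 6*E/(1 + E)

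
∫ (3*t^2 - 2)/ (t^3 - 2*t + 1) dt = log(t^3 - 2*t + 1) + C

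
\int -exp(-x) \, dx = exp(-x) + C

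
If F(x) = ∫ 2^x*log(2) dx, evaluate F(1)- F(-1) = 3/2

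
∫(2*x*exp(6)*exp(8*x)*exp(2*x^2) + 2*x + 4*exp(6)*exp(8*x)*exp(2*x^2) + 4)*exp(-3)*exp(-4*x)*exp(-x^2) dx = 2*sinh((x + 2)^2 - 1) + C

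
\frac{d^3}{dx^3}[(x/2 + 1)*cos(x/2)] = x*sin(x/2)/16 + sin(x/2)/8 - 3*cos(x/2)/8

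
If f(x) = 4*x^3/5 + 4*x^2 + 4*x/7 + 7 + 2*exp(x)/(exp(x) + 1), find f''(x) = (24*x*exp(3*x) + 72*x*exp(2*x) + 72*x*exp(x) + 24*x + 40*exp(3*x) + 110*exp(2*x) + 130*exp(x) + 40)/(5*exp(3*x) + 15*exp(2*x) + 15*exp(x) + 5)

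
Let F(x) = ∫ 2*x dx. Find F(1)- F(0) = 1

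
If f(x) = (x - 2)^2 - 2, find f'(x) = 2*x - 4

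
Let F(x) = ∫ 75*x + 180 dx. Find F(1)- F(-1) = 360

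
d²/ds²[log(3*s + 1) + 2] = -9/(9*s^2 + 6*s + 1)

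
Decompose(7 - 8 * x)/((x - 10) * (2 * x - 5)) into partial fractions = 26/(15*(2*x - 5)) - 73/(15*(x - 10))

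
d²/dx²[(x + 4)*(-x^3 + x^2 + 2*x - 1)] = -12*x^2 - 18*x + 12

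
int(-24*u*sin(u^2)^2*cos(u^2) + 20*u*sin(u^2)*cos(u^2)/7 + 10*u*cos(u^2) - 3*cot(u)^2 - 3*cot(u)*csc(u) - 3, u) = -4*sin(u^2)^3 + 5*sin(u^2)^2/7 + 5*sin(u^2) + 3*cot(u) + 3*csc(u) + C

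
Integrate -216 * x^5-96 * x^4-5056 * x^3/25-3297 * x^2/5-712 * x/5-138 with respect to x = -36*x^6 - 96*x^5/5 - 1264*x^4/25 - 1099*x^3/5 - 356*x^2/5 - 138*x + C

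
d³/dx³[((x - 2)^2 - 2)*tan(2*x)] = 48*x^2*tan(2*x)^4 + 64*x^2*tan(2*x)^2 + 16*x^2 - 192*x*tan(2*x)^4 + 48*x*tan(2*x)^3 - 256*x*tan(2*x)^2 + 48*x*tan(2*x) - 64*x + 96*tan(2*x)^4 - 96*tan(2*x)^3 + 140*tan(2*x)^2 - 96*tan(2*x) + 44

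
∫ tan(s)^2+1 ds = tan(s) + C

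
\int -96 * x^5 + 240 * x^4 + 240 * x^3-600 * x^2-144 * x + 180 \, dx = -16*x^6 + 48*x^5 + 60*x^4 - 200*x^3 - 72*x^2 + 180*x + C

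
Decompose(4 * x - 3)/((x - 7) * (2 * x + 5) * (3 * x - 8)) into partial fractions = -69/(403*(3*x - 8)) - 52/(589*(2*x + 5)) + 25/(247*(x - 7))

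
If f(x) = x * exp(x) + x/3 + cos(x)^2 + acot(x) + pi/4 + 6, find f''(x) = (x^5*exp(x) + 2*x^4*exp(x) + 4*x^4*sin(x)^2 - 2*x^4 + 2*x^3*exp(x) + 4*x^2*exp(x) + 8*x^2*sin(x)^2 - 4*x^2 + x*exp(x) + 2*x + 2*exp(x) + 4*sin(x)^2 - 2)/(x^4 + 2*x^2 + 1)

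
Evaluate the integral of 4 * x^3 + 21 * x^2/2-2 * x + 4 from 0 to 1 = 15/2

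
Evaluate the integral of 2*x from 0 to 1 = 1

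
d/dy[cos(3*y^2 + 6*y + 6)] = -6*(y + 1)*sin(3*y^2 + 6*y + 6)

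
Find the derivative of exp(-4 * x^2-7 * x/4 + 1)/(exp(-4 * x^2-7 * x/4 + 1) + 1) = (-32*x*exp(4*x^2 + 7*x - 1) - 7*exp(4*x^2 + 7*x - 1))/(4*exp(-2)*exp(35*x/4)*exp(8*x^2) + 4*exp(21*x/4) + 8*exp(-1)*exp(7*x)*exp(4*x^2))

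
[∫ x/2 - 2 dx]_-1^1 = -4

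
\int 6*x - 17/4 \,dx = 3*x^2 - 17*x/4 + C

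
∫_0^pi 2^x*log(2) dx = -1 + 2^pi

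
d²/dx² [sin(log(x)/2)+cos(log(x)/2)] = (sin(log(x)/2) - 3*cos(log(x)/2))/(4*x^2)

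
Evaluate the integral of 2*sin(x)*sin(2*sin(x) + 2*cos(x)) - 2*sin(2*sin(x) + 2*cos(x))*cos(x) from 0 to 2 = -cos(2) + cos(2*cos(2) + 2*sin(2))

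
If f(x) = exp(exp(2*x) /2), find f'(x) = exp(2*x + exp(2*x)/2)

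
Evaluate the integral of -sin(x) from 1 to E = cos(E) - cos(1)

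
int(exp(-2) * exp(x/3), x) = 3*exp(x/3 - 2) + C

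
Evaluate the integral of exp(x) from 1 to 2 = -E + exp(2)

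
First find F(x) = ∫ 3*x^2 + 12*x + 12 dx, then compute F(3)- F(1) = 98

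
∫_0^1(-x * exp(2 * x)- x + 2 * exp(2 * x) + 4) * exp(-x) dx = -2*exp(-1) + 2*E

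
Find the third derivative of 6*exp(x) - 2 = 6*exp(x)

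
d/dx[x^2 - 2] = 2*x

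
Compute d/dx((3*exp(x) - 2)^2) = 18*exp(2*x) - 12*exp(x)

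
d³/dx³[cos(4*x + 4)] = 64*sin(4*x + 4)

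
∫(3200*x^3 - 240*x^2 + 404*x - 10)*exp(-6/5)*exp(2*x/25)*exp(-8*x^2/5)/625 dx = 2*(-20*x^2 + x - 15)*exp(-8*x^2/5 + 2*x/25 - 6/5)/25 + C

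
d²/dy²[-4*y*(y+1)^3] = -48*y^2 - 72*y - 24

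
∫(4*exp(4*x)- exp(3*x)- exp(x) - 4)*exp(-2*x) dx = -2*sinh(x) + 4*cosh(2*x) + C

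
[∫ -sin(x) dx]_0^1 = -1 + cos(1)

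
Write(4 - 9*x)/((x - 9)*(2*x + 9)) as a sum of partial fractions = -89/(27*(2*x + 9)) - 77/(27*(x - 9))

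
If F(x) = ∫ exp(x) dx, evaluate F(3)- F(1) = -E + exp(3)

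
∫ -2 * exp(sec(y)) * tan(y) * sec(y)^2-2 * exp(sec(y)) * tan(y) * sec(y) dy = -2*exp(sec(y))*sec(y) + C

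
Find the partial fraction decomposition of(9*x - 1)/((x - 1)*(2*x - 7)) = 61/(5*(2*x - 7)) - 8/(5*(x - 1))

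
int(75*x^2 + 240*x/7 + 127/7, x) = 25*x^3 + 120*x^2/7 + 127*x/7 + C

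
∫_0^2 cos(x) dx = sin(2)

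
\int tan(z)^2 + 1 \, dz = tan(z) + C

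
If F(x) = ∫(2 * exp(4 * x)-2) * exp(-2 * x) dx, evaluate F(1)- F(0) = (E - exp(-1))^2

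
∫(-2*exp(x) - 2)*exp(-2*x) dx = (exp(x) + 1)^2*exp(-2*x) + C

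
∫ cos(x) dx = sin(x) + C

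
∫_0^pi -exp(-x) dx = -1 + exp(-pi)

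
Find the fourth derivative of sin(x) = sin(x)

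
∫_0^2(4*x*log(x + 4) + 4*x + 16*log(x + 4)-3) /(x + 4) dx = 6*log(2) + 5*log(6)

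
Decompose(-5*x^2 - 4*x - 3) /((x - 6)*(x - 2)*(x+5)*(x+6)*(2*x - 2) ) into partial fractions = -53/(448*(x + 6)) + 9/(77*(x + 5)) - 1/(35*(x - 1)) + 31/(448*(x - 2)) - 69/(1760*(x - 6))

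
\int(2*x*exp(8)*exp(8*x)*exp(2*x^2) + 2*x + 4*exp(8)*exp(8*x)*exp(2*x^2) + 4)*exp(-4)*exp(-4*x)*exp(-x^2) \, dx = 2*sinh((x + 2)^2) + C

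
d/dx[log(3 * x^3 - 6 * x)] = (3*x^2 - 2)/(x^3 - 2*x)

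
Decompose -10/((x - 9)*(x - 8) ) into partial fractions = 10/(x - 8) - 10/(x - 9)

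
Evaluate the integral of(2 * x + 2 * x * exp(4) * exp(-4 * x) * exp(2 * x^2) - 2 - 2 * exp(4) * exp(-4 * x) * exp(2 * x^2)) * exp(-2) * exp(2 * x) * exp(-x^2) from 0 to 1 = -exp(2) - exp(-1) + exp(-2) + E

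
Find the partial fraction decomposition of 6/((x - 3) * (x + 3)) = -1/(x + 3) + 1/(x - 3)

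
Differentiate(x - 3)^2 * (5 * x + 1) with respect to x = 15*x^2 - 58*x + 39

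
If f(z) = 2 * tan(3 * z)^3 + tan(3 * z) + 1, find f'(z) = 18*tan(3*z)^4 + 21*tan(3*z)^2 + 3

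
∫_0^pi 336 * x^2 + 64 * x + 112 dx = 32*pi^2 + 112*pi + 112*pi^3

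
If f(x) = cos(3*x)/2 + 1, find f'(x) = -3*sin(3*x)/2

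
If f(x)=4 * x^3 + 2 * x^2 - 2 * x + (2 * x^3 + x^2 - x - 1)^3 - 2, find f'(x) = 72*x^8 + 96*x^7 - 42*x^6 - 138*x^5 - 45*x^4 + 48*x^3 + 45*x^2 + 4*x - 5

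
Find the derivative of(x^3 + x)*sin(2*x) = 2*x^3*cos(2*x) + 3*x^2*sin(2*x) + 2*x*cos(2*x) + sin(2*x)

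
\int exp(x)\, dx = exp(x) + C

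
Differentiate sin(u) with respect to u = cos(u)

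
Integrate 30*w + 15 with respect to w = 15*w^2 + 15*w + C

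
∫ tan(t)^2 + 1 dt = tan(t) + C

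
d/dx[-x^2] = -2*x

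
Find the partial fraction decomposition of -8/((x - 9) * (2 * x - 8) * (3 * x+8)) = -9/(175*(3*x + 8)) + 1/(25*(x - 4)) - 4/(175*(x - 9))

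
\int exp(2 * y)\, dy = exp(2*y)/2 + C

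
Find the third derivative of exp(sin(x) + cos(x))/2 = (-sqrt(2)*sin(3*x + pi/4) - 6*cos(2*x) + sqrt(2)*cos(x + pi/4))*exp(sin(x))*exp(cos(x))/4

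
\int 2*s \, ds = s^2 + C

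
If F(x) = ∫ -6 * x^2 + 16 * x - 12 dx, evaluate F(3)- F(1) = -12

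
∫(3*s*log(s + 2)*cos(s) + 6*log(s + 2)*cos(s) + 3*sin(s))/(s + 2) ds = 3*log(s + 2)*sin(s) + C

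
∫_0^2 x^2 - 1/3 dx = 2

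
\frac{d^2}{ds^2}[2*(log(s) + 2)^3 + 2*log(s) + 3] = (-6*log(s)^2 - 12*log(s) - 2)/s^2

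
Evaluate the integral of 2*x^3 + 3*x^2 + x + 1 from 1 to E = -3 + (1 + E/2)*(E + exp(3))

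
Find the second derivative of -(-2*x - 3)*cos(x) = -2*x*cos(x) - 4*sin(x) - 3*cos(x)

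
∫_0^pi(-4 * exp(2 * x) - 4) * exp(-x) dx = -4*exp(pi) + 4*exp(-pi)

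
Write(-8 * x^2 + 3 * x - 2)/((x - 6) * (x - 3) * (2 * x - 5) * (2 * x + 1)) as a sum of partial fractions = 11/(273*(2*x + 1)) - 89/(21*(2*x - 5)) + 65/(21*(x - 3)) - 272/(273*(x - 6))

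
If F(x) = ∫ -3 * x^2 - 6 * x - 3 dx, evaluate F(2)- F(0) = -26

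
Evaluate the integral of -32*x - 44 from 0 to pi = -(-4*pi - 4)^2 - 12*pi + 16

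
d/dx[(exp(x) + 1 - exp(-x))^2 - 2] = (2*exp(4*x) + 2*exp(3*x) + 2*exp(x) - 2)*exp(-2*x)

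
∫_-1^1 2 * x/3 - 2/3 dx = -4/3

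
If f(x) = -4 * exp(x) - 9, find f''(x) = -4*exp(x)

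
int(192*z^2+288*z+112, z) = 64*z^3 + 144*z^2 + 112*z + C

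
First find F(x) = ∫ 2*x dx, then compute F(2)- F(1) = 3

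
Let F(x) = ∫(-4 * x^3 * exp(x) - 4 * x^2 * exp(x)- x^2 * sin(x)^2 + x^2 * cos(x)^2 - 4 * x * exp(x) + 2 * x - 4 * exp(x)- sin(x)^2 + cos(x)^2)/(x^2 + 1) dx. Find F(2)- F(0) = -8*exp(2) + sin(4)/2 + log(5)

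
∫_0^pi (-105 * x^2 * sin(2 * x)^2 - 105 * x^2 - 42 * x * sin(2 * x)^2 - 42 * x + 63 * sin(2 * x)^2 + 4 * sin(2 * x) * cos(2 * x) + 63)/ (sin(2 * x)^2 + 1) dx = (7 + 7*pi)*(-5*pi^2 + 2*pi + 7) - 49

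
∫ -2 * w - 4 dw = -w^2 - 4*w + C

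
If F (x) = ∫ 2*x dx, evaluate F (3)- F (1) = 8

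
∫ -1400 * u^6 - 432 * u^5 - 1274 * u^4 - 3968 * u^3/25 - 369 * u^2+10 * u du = -200*u^7 - 72*u^6 - 1274*u^5/5 - 992*u^4/25 - 123*u^3 + 5*u^2 + C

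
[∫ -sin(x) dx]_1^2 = -cos(1) + cos(2)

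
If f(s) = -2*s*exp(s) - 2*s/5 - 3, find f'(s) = -2*s*exp(s) - 2*exp(s) - 2/5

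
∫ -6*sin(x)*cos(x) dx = -3*sin(x)^2 + C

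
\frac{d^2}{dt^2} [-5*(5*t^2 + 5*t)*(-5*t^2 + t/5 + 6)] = 1500*t^2 + 720*t - 310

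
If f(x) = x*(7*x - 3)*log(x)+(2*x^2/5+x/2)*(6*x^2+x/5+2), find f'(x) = 48*x^3/5 + 231*x^2/25 + 14*x*log(x) + 44*x/5 - 3*log(x) - 2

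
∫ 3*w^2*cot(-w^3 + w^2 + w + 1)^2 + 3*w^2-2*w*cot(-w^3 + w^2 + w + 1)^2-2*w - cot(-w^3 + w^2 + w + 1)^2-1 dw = cot(-w^3 + w^2 + w + 1) + C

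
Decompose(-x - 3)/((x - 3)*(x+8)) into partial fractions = -5/(11*(x + 8)) - 6/(11*(x - 3))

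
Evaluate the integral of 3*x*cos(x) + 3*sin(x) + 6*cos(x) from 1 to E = -9*sin(1) + (6 + 3*E)*sin(E)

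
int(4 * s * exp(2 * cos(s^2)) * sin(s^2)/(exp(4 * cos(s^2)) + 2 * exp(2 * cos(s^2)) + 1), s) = 1/(exp(2*cos(s^2)) + 1) + C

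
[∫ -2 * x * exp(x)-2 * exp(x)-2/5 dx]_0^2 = -4*exp(2) - 4/5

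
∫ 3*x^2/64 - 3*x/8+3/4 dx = x^3/64 - 3*x^2/16 + 3*x/4 + C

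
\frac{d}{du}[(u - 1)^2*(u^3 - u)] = 5*u^4 - 8*u^3 + 4*u - 1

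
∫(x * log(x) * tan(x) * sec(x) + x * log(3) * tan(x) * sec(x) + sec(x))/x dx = log(3*x)*sec(x) + C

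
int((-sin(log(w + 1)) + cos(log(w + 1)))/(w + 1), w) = sqrt(2)*sin(log(w + 1) + pi/4) + C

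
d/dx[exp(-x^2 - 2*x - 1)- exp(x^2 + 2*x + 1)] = (-2*x*exp(2*x^2 + 4*x + 2) - 2*x - 2*exp(2*x^2 + 4*x + 2) - 2)*exp(-x^2 - 2*x - 1)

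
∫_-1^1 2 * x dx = 0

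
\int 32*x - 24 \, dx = 16*x^2 - 24*x + C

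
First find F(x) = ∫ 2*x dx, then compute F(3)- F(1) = 8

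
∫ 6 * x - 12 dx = 3*x^2 - 12*x + C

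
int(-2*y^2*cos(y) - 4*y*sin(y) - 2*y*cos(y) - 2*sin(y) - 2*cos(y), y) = -2*(y^2 + y + 1)*sin(y) + C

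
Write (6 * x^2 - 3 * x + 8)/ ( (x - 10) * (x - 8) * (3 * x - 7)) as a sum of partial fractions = 303/(391*(3*x - 7)) - 184/(17*(x - 8)) + 289/(23*(x - 10))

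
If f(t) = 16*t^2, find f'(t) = 32*t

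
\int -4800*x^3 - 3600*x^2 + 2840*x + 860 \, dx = -1200*x^4 - 1200*x^3 + 1420*x^2 + 860*x + C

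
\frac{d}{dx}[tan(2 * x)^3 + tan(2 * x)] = 6*tan(2*x)^4 + 8*tan(2*x)^2 + 2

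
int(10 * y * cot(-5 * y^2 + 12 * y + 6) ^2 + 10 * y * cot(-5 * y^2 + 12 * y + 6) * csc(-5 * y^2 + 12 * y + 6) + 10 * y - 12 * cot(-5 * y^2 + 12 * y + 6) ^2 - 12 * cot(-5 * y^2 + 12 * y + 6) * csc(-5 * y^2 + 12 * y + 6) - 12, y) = cot(-5*y^2 + 12*y + 6) + csc(-5*y^2 + 12*y + 6) + C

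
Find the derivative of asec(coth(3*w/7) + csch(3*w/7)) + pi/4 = -3*sqrt(2)/(14*(cosh(3*w/7) + 1)*sqrt(1/(cosh(3*w/7) + 1)))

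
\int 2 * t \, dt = t^2 + C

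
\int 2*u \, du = u^2 + C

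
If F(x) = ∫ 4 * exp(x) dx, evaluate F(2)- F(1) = -4*E + 4*exp(2)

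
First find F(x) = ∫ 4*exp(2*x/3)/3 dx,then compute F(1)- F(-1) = -2*exp(-2/3) + 2*exp(2/3)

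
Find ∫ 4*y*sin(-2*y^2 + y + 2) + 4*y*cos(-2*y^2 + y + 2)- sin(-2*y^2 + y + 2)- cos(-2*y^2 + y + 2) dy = -sin(-2*y^2 + y + 2) + cos(-2*y^2 + y + 2) + C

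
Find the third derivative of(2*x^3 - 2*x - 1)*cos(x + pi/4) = 2*x^3*sin(x + pi/4) - 18*x^2*cos(x + pi/4) - 38*x*sin(x + pi/4) - sin(x + pi/4) + 18*cos(x + pi/4)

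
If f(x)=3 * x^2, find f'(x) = 6*x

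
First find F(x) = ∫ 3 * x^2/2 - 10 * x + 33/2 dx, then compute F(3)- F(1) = 6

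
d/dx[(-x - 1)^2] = 2*x + 2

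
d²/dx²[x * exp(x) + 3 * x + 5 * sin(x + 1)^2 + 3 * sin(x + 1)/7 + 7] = x*exp(x) + 2*exp(x) - 3*sin(x + 1)/7 + 10*cos(2*x + 2)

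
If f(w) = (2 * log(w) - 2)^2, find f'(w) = (8*log(w) - 8)/w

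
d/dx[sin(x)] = cos(x)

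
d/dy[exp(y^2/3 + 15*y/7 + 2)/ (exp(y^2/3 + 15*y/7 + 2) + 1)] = (14*y*exp(y^2/3 + 15*y/7 + 2) + 45*exp(y^2/3 + 15*y/7 + 2))/(21*exp(4)*exp(30*y/7)*exp(2*y^2/3) + 42*exp(2)*exp(15*y/7)*exp(y^2/3) + 21)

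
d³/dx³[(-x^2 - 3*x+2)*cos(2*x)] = -8*x^2*sin(2*x) + 24*sqrt(2)*x*cos(2*x + pi/4) + 28*sin(2*x) + 36*cos(2*x)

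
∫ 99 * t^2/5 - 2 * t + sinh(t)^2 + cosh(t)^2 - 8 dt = 33*t^3/5 - t^2 - 8*t + sinh(2*t)/2 + C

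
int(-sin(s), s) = cos(s) + C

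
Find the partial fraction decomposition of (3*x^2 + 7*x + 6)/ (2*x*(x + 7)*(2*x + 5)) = -29/(90*(2*x + 5)) + 52/(63*(x + 7)) + 3/(35*x)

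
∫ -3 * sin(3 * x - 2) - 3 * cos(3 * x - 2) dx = sqrt(2)*cos(3*x - 2 + pi/4) + C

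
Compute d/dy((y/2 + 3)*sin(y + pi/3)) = y*cos(y + pi/3)/2 + sin(y + pi/3)/2 + 3*cos(y + pi/3)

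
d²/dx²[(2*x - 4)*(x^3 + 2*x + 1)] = 24*x^2 - 24*x + 8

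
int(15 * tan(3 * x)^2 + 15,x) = 5*tan(3*x) + C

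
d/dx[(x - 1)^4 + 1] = 4*x^3 - 12*x^2 + 12*x - 4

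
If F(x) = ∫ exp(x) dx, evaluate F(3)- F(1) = -E + exp(3)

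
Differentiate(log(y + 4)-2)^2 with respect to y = (2*log(y + 4) - 4)/(y + 4)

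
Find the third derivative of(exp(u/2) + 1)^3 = 27*exp(3*u/2)/8 + 3*exp(u/2)/8 + 3*exp(u)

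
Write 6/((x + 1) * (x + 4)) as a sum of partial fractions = -2/(x + 4) + 2/(x + 1)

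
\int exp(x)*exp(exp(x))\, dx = exp(exp(x)) + C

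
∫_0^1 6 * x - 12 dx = -9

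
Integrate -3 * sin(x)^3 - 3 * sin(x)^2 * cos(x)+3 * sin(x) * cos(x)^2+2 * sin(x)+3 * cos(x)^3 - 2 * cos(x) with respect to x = -2*sqrt(2)*sin(x + pi/4)*cos(x + pi/4)^2 + C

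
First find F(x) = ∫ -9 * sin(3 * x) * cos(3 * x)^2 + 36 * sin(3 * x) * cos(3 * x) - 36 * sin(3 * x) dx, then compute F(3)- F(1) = (-2 + cos(9))^3 - (-2 + cos(3))^3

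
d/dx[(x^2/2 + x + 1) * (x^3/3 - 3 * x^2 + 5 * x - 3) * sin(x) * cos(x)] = x^5*cos(2*x)/6 + 5*x^4*sin(2*x)/12 - 7*x^4*cos(2*x)/6 - 7*x^3*sin(2*x)/3 - x^3*cos(2*x)/6 - x^2*sin(2*x)/4 + x^2*cos(2*x)/2 + x*sin(2*x)/2 + 2*x*cos(2*x) + sin(2*x) - 3*cos(2*x)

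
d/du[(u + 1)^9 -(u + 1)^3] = 9*u^8 + 72*u^7 + 252*u^6 + 504*u^5 + 630*u^4 + 504*u^3 + 249*u^2 + 66*u + 6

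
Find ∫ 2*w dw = w^2 + C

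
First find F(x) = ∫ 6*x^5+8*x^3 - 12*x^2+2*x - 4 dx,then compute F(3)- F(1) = 784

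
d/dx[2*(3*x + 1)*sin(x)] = 6*x*cos(x) + 6*sin(x) + 2*cos(x)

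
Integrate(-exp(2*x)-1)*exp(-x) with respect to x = -2*sinh(x) + C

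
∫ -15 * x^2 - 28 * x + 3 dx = -5*x^3 - 14*x^2 + 3*x + C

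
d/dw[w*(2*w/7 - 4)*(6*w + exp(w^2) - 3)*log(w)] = 4*w^3*exp(w^2)*log(w)/7 - 8*w^2*exp(w^2)*log(w) + 36*w^2*log(w)/7 + 12*w^2/7 + 4*w*exp(w^2)*log(w)/7 + 2*w*exp(w^2)/7 - 348*w*log(w)/7 - 174*w/7 - 4*exp(w^2)*log(w) - 4*exp(w^2) + 12*log(w) + 12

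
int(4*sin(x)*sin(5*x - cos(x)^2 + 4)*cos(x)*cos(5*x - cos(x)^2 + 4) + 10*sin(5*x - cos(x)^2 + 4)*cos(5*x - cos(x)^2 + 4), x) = sin(5*x + sin(x)^2 + 3)^2 + C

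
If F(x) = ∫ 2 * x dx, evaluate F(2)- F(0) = 4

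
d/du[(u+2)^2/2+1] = u + 2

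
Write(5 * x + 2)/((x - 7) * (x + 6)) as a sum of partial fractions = 28/(13*(x + 6)) + 37/(13*(x - 7))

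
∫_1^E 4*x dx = -2 + 2*exp(2)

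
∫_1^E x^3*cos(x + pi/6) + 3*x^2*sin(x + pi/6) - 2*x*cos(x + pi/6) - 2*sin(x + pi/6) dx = (-2*E + exp(3))*sin(pi/6 + E) + sin(pi/6 + 1)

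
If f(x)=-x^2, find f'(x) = -2*x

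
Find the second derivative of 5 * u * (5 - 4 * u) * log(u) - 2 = (-40*u*log(u) - 60*u + 25)/u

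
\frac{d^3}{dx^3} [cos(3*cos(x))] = -3*(9*sin(x)^2*sin(3*cos(x)) + sin(3*cos(x)) + 9*cos(x)*cos(3*cos(x)))*sin(x)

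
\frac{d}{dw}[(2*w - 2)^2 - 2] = 8*w - 8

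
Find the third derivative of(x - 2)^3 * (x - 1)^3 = 120*x^3 - 540*x^2 + 792*x - 378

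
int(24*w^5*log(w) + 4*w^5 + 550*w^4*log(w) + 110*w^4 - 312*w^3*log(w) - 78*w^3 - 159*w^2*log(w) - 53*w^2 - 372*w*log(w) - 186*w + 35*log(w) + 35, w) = -w*(w^2 + 28*w - 5)*(-4*w^3 + 2*w^2 + 2*w + 7)*log(w) + C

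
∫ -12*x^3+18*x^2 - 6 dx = -3*x^4 + 6*x^3 - 6*x + C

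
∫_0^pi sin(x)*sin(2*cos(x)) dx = 0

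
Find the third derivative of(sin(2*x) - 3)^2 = -32*sin(4*x) + 48*cos(2*x)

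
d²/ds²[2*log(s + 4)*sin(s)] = 2*(-s^2*log(s + 4)*sin(s) - 8*s*log(s + 4)*sin(s) + 2*s*cos(s) - 16*log(s + 4)*sin(s) - sin(s) + 8*cos(s))/(s^2 + 8*s + 16)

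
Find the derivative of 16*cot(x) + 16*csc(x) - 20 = -16*(cos(x) + 1)/sin(x)^2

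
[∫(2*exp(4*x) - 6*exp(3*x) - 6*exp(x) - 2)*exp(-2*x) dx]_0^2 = -9 + (-3 - exp(-2) + exp(2))^2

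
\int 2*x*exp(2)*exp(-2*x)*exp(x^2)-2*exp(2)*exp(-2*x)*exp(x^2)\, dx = exp(x^2 - 2*x + 2) + C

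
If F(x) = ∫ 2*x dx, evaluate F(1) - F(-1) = 0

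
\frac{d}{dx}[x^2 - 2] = 2*x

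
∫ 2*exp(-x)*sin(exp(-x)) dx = 2*cos(exp(-x)) + C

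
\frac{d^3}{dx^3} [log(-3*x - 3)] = 2/(x^3 + 3*x^2 + 3*x + 1)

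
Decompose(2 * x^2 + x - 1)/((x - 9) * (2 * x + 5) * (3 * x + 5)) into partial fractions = -13/(80*(3*x + 5)) + 36/(115*(2*x + 5)) + 85/(368*(x - 9))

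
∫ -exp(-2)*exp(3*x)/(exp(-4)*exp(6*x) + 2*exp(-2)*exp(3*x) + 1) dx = (-3*exp(3*x) - 8*exp(2)/3)/(exp(3*x) + exp(2)) + C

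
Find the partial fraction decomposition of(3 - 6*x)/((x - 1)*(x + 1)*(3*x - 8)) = -117/(55*(3*x - 8)) + 9/(22*(x + 1)) + 3/(10*(x - 1))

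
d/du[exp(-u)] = -exp(-u)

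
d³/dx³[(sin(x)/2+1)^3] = 3*(-2*sin(x) + 9*cos(x)^2/8 - 11/8)*cos(x)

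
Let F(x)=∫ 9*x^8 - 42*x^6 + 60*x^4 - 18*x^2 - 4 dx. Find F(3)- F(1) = 9306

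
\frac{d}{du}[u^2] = 2*u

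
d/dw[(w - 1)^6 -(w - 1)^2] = 6*w^5 - 30*w^4 + 60*w^3 - 60*w^2 + 28*w - 4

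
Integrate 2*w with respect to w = w^2 + C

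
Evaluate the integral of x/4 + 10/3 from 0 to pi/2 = -18 + pi/6 + 2*(pi/8 + 3)^2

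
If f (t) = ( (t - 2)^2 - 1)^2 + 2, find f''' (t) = 24*t - 48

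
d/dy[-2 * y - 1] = -2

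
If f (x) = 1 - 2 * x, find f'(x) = -2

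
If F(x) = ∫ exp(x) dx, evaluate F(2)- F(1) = -E + exp(2)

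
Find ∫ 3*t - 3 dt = 3*t^2/2 - 3*t + C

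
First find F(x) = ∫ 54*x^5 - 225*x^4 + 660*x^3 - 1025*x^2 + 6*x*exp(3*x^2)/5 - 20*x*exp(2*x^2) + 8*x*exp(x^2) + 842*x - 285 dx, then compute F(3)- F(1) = -5*exp(18) - 4*E - exp(3)/5 + 5*exp(2) + 8330/3 + 4*exp(9) + exp(27)/5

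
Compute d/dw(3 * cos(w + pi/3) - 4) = -3*sin(w + pi/3)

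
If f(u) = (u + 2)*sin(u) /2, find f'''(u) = -u*cos(u)/2 - 3*sin(u)/2 - cos(u)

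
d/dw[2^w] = 2^w*log(2)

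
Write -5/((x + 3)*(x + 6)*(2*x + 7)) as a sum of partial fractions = 4/(2*x + 7) - 1/(3*(x + 6)) - 5/(3*(x + 3))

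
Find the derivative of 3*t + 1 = 3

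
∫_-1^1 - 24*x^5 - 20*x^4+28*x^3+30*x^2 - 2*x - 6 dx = 0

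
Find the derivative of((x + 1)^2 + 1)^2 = 4*x^3 + 12*x^2 + 16*x + 8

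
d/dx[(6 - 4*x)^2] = 32*x - 48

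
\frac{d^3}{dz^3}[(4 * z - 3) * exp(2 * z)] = 32*z*exp(2*z) + 24*exp(2*z)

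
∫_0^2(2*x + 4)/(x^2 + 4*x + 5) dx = -log(5) + log(17)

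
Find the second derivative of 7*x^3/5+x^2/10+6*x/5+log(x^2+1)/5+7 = (42*x^5 + x^4 + 84*x^3 + 42*x + 3)/(5*x^4 + 10*x^2 + 5)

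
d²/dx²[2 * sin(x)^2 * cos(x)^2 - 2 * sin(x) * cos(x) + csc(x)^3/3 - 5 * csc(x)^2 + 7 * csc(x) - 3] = 32*sin(x)^4 - 32*sin(x)^2 + 8*sin(x)*cos(x) + 4 - 7/sin(x) + 20/sin(x)^2 + 11/sin(x)^3 - 30/sin(x)^4 + 4/sin(x)^5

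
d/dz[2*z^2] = 4*z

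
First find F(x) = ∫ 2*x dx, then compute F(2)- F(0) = 4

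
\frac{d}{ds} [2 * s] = 2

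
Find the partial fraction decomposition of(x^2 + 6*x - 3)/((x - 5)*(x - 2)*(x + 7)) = 1/(27*(x + 7)) - 13/(27*(x - 2)) + 13/(9*(x - 5))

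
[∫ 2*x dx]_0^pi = pi^2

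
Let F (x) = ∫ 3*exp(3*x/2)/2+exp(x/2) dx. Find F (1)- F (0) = -3 + 2*exp(1/2) + exp(3/2)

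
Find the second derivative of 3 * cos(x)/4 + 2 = -3*cos(x)/4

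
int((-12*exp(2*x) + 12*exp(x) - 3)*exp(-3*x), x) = -(2*exp(x) - 1)^3*exp(-3*x) + C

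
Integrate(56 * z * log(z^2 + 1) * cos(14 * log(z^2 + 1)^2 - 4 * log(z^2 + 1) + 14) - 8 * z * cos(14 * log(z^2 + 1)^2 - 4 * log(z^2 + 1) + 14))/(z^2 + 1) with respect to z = sin(14*log(z^2 + 1)^2 - 4*log(z^2 + 1) + 14) + C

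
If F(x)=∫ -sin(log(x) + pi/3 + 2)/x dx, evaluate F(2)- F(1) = cos(log(2) + pi/3 + 2) - cos(pi/3 + 2)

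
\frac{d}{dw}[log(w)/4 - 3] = 1/(4*w)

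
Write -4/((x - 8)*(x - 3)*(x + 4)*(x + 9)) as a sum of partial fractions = 1/(255*(x + 9)) - 1/(105*(x + 4)) + 1/(105*(x - 3)) - 1/(255*(x - 8))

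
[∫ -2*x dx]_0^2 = -4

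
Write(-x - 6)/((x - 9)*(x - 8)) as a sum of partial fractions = 14/(x - 8) - 15/(x - 9)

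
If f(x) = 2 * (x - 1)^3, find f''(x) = 12*x - 12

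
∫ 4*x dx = 2*x^2 + C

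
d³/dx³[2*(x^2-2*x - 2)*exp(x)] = 2*x^2*exp(x) + 8*x*exp(x) - 4*exp(x)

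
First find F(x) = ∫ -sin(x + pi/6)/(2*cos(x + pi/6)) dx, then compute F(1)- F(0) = log(cos(pi/6 + 1))/2 - log(sqrt(3)/2)/2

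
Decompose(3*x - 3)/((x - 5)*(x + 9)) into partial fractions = 15/(7*(x + 9)) + 6/(7*(x - 5))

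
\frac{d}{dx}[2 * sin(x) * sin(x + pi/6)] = 2*sin(2*x + pi/6)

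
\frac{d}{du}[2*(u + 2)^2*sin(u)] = 2*u^2*cos(u) + 4*u*sin(u) + 8*u*cos(u) + 8*sin(u) + 8*cos(u)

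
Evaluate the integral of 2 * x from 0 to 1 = 1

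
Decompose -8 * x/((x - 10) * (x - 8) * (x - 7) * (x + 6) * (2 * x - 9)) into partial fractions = 192/(2695*(2*x - 9)) + 1/(1274*(x + 6)) - 56/(195*(x - 7)) + 16/(49*(x - 8)) - 5/(66*(x - 10))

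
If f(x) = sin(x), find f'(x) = cos(x)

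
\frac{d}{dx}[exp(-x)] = -exp(-x)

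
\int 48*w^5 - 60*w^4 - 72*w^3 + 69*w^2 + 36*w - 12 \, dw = 8*w^6 - 12*w^5 - 18*w^4 + 23*w^3 + 18*w^2 - 12*w + C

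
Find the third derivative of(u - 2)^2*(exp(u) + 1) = u^2*exp(u) + 2*u*exp(u) - 2*exp(u)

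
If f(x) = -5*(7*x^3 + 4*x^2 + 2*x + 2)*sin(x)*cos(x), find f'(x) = -35*x^3*cos(2*x) - 105*x^2*sin(2*x)/2 - 20*x^2*cos(2*x) - 20*x*sin(2*x) - 10*x*cos(2*x) - 5*sin(2*x) - 10*cos(2*x)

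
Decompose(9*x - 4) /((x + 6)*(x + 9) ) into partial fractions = 85/(3*(x + 9)) - 58/(3*(x + 6))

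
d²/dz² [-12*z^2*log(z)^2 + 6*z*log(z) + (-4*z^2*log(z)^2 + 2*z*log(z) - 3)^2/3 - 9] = (192*z^3*log(z)^4 + 448*z^3*log(z)^3 + 192*z^3*log(z)^2 - 96*z^2*log(z)^3 - 240*z^2*log(z)^2 - 96*z^2*log(z) - 16*z*log(z)^2 - 48*z*log(z) - 16*z + 6)/(3*z)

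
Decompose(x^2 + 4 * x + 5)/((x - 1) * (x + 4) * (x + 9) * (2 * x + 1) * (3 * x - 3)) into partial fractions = 52/(3213*(2*x + 1)) + 1/(510*(x + 9)) - 1/(525*(x + 4)) - 11/(1350*(x - 1)) + 1/(45*(x - 1)^2)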